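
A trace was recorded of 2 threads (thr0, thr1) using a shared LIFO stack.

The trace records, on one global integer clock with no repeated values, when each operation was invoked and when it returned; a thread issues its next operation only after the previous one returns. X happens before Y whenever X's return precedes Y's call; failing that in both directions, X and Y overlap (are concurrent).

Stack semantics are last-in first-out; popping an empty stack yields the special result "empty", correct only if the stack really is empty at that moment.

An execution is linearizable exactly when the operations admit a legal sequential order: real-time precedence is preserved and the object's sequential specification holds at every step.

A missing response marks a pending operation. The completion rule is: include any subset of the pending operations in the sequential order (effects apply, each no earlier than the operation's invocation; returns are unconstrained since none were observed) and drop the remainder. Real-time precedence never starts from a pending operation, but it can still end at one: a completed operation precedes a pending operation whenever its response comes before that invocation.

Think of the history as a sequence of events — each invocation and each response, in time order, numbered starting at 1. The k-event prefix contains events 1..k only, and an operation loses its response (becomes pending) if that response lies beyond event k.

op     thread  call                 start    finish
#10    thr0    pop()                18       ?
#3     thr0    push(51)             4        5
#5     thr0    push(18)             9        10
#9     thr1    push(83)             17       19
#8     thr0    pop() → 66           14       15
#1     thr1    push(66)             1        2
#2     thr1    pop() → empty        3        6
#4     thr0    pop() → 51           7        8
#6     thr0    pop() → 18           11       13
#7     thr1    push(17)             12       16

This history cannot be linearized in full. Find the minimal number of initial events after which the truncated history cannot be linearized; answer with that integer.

6

one valid order for events 1..5 is #1, #2, #3:
step 1: #1 push(66) — stack <66>
step 2: #2 pop() (pending, included) — stack <>
step 3: #3 push(51) — stack <51>
at event 6 (#2's time-6 response) nothing linearizes any more
sample order #1, #2, #3 stalls at step 2 — #2 pop() → empty has no legal effect
sample order #1, #3, #2 stalls at step 3 — #2 pop() → empty has no legal effect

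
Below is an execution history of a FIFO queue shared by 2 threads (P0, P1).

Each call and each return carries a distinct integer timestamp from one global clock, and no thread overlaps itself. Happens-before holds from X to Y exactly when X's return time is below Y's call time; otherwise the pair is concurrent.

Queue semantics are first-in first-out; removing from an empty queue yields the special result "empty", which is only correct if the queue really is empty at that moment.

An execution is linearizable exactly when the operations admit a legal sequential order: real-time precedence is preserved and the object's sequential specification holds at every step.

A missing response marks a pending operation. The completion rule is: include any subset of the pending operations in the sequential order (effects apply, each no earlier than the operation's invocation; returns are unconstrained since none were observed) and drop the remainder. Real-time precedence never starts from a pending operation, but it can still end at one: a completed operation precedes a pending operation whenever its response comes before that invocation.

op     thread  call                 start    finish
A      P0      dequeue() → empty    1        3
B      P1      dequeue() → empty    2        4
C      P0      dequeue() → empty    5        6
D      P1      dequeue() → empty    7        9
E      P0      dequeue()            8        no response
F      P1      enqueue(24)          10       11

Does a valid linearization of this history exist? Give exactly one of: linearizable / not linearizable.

one valid linearization: A, B, C, D, E, F
step 1: A dequeue() → empty — queue <>
step 2: B dequeue() → empty — queue <>
step 3: C dequeue() → empty — queue <>
step 4: D dequeue() → empty — queue <>
step 5: E dequeue() (pending, included) — queue <>
step 6: F enqueue(24) — queue <24>

linearizable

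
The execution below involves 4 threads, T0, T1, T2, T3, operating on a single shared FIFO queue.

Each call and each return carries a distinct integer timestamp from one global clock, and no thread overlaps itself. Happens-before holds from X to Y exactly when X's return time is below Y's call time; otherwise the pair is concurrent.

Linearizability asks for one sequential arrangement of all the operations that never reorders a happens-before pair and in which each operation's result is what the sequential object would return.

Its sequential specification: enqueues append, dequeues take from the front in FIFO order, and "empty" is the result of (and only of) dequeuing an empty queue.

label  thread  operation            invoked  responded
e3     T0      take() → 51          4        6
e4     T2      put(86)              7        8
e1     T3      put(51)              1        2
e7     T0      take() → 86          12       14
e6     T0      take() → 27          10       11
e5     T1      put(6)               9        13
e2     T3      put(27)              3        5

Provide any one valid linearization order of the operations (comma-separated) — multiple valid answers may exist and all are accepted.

after step 1 (e1 put(51)): queue <51>
after step 2 (e2 put(27)): queue <51,27>
after step 3 (e3 take() → 51): queue <27>
after step 4 (e4 put(86)): queue <27,86>
after step 5 (e5 put(6)): queue <27,86,6>
after step 6 (e6 take() → 27): queue <86,6>
after step 7 (e7 take() → 86): queue <6>

e1, e2, e3, e4, e5, e6, e7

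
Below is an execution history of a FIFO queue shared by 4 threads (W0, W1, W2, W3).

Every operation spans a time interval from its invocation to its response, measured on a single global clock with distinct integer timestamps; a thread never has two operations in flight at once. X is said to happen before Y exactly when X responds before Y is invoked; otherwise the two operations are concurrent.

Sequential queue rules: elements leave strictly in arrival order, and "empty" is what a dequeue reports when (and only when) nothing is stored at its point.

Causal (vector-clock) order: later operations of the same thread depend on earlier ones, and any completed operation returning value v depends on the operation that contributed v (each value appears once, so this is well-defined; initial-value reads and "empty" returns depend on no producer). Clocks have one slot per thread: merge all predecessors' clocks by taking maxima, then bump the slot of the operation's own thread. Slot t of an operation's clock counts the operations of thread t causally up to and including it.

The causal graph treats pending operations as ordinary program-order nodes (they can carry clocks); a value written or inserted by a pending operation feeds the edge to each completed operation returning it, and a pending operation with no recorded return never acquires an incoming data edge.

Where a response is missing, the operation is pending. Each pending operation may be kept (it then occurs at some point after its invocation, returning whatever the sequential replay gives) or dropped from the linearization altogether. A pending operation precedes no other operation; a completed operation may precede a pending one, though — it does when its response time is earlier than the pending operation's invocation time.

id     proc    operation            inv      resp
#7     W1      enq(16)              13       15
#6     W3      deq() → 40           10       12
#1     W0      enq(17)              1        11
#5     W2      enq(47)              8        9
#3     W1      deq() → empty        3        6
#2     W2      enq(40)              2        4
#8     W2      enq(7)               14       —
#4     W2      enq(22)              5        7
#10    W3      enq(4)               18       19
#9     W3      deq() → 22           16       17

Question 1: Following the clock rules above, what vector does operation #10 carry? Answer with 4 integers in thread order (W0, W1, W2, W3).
Answer: (0, 0, 2, 3)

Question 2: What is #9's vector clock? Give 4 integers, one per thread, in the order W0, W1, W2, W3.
Answer: (0, 0, 2, 2)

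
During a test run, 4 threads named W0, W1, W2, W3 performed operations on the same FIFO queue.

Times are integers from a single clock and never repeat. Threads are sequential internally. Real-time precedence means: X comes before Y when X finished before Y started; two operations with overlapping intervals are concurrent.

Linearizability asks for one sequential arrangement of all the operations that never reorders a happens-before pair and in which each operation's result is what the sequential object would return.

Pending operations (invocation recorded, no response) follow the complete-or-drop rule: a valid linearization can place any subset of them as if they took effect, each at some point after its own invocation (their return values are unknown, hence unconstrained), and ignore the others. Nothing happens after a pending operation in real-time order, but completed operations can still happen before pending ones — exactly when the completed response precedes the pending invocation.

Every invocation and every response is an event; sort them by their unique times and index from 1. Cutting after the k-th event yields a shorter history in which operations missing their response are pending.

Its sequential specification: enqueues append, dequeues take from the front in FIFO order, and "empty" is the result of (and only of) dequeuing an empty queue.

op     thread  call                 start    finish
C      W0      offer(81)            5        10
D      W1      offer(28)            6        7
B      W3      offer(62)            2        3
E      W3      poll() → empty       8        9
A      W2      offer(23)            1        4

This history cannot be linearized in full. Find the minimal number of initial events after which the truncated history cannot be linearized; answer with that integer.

events 1..8 are still linearizable — one witness is A, B, C, D:
1. A offer(23), leaving queue <23>
2. B offer(62), leaving queue <23,62>
3. C offer(81) (pending, included), leaving queue <23,62,81>
4. D offer(28), leaving queue <23,62,81,28>
adding event 9 (E responds at 9) leaves no legal real-time order
every completion of the 1 pending operation (C) was checked; none linearizes
sample order A, B, D, E (pending dropped) stalls at step 4 — E poll() → empty has no legal effect
sample order B, A, D, E (pending dropped) stalls at step 4 — E poll() → empty has no legal effect

9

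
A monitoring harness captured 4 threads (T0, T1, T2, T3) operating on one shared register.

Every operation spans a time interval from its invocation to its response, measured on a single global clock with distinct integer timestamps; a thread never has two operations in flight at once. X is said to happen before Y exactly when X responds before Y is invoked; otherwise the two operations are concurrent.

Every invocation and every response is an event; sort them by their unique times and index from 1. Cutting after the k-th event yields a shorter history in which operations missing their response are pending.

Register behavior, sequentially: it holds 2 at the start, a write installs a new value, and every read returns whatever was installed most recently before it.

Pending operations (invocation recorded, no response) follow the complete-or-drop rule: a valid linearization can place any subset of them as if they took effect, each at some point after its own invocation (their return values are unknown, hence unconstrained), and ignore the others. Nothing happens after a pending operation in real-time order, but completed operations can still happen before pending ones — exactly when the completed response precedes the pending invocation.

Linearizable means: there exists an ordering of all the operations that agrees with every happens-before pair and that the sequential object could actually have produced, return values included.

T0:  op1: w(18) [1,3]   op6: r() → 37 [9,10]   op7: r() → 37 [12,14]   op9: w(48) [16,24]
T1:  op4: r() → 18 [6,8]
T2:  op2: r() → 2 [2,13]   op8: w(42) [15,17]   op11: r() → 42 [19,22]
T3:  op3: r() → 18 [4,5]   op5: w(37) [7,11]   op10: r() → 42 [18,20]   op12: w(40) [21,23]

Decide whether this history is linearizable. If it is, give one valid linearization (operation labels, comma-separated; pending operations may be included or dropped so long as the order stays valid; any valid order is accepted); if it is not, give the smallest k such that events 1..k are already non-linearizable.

after step 1 (op2 r() → 2): value 2
after step 2 (op1 w(18)): value 18
after step 3 (op3 r() → 18): value 18
after step 4 (op4 r() → 18): value 18
after step 5 (op5 w(37)): value 37
after step 6 (op6 r() → 37): value 37
after step 7 (op7 r() → 37): value 37
after step 8 (op8 w(42)): value 42
after step 9 (op10 r() → 42): value 42
after step 10 (op11 r() → 42): value 42
after step 11 (op9 w(48)): value 48
after step 12 (op12 w(40)): value 40

linearizable — witness: op2, op1, op3, op4, op5, op6, op7, op8, op10, op11, op9, op12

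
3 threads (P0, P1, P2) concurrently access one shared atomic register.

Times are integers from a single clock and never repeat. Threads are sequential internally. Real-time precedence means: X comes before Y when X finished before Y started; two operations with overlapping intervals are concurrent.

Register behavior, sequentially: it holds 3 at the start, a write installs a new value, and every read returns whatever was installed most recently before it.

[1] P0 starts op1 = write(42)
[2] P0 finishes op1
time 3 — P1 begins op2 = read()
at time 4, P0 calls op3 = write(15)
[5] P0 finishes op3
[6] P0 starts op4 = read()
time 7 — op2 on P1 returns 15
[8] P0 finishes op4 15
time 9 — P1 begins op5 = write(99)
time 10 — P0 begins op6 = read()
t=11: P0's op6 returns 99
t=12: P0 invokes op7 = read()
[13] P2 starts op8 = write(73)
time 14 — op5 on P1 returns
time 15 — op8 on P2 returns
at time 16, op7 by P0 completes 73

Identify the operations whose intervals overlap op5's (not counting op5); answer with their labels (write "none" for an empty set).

op5 spans [9,14]: anything still running between times 9 and 14 counts as concurrent
op1 [1,2]: before
op2 [3,7]: before
op3 [4,5]: before
op4 [6,8]: before
op6 [10,11]: concurrent
op7 [12,16]: concurrent
op8 [13,15]: concurrent

op6, op7, op8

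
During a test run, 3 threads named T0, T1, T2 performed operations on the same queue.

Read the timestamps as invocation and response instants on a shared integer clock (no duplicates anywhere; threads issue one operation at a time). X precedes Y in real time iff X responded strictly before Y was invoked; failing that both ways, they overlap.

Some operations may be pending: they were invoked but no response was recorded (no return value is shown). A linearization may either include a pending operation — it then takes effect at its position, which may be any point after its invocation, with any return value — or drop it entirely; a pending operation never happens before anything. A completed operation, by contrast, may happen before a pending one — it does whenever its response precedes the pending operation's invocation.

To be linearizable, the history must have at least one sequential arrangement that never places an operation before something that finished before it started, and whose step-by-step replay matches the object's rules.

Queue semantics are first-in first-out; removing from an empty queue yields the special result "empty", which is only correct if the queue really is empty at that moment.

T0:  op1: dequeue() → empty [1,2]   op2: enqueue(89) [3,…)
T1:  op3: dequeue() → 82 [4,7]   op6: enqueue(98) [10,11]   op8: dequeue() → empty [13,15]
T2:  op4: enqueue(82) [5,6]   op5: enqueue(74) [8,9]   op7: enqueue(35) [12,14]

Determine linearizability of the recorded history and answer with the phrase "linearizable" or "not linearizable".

cut after 14 events: linearizable; cut after 15 events (op8 responds, time 15): not linearizable
no legal order exists: 4 real-time-consistent candidates over 7 completed queue operations, all rejected
including or dropping the 1 pending operation (op2) in any combination fails
one such order, op1, op3, op4, op5, op6, op7, op8 (pending dropped), breaks at step 2 where op3 dequeue() → 82 is illegal
one such order, op1, op3, op4, op5, op6, op8, op7 (pending dropped), breaks at step 2 where op3 dequeue() → 82 is illegal

not linearizable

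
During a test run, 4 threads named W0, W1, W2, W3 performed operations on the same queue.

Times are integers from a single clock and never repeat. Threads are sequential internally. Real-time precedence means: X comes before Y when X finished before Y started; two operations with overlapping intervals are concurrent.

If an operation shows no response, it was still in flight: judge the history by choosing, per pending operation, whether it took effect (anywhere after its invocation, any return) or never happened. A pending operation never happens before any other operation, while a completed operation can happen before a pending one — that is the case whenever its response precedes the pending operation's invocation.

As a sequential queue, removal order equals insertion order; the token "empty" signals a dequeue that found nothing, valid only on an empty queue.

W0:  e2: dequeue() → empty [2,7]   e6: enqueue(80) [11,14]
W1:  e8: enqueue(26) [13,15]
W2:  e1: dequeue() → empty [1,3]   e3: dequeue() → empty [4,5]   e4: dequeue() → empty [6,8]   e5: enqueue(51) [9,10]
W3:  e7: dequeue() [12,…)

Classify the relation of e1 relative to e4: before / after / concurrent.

before

e1 spans [1,3], e4 spans [6,8]
resp(e1)=3 < inv(e4)=6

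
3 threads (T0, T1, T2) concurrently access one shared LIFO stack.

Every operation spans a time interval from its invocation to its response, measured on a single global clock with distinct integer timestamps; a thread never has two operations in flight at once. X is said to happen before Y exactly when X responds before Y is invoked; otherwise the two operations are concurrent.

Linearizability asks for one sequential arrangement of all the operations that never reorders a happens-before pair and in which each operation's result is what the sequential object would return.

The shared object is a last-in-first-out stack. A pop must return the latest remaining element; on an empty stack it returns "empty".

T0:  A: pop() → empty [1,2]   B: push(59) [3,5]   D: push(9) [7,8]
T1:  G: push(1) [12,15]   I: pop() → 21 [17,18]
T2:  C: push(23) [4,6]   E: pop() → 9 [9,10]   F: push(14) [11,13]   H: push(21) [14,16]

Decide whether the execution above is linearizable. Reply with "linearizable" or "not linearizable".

witness order: A, B, C, D, E, F, G, H, I
after step 1 (A pop() → empty): stack <>
after step 2 (B push(59)): stack <59>
after step 3 (C push(23)): stack <59,23>
after step 4 (D push(9)): stack <59,23,9>
after step 5 (E pop() → 9): stack <59,23>
after step 6 (F push(14)): stack <59,23,14>
after step 7 (G push(1)): stack <59,23,14,1>
after step 8 (H push(21)): stack <59,23,14,1,21>
after step 9 (I pop() → 21): stack <59,23,14,1>

linearizable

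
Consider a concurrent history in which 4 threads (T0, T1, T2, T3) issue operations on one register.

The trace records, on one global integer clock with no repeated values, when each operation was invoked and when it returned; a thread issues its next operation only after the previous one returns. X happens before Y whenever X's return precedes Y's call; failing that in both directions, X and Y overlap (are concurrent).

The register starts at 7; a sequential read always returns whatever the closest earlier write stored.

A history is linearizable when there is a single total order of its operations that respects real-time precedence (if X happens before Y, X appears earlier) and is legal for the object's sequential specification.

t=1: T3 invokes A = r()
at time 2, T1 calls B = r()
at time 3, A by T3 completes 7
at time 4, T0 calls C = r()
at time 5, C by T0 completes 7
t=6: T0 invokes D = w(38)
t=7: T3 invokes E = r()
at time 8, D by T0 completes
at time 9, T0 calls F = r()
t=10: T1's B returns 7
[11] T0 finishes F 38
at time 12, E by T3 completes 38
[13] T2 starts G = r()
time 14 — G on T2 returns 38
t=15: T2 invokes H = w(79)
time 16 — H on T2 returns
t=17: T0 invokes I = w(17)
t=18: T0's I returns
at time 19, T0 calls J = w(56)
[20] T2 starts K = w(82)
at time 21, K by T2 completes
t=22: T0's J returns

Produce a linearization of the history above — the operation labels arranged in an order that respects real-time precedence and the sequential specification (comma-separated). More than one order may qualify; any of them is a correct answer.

after step 1 (A r() → 7): value 7
after step 2 (B r() → 7): value 7
after step 3 (C r() → 7): value 7
after step 4 (D w(38)): value 38
after step 5 (E r() → 38): value 38
after step 6 (F r() → 38): value 38
after step 7 (G r() → 38): value 38
after step 8 (H w(79)): value 79
after step 9 (I w(17)): value 17
after step 10 (J w(56)): value 56
after step 11 (K w(82)): value 82

A, B, C, D, E, F, G, H, I, J, K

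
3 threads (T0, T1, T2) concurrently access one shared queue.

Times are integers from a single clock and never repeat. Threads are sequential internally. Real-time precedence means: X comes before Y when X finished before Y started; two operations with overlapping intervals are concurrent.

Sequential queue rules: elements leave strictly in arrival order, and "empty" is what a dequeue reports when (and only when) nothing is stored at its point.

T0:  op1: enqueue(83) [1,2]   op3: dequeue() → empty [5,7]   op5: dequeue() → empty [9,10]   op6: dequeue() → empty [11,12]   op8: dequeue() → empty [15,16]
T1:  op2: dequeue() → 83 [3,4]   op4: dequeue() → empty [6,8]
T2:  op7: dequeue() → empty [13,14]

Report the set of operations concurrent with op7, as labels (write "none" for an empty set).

none

concurrent with op7 ([13,14]): every op whose interval crosses 13..14
op1 [1,2]: before
op2 [3,4]: before
op3 [5,7]: before
op4 [6,8]: before
op5 [9,10]: before
op6 [11,12]: before
op8 [15,16]: after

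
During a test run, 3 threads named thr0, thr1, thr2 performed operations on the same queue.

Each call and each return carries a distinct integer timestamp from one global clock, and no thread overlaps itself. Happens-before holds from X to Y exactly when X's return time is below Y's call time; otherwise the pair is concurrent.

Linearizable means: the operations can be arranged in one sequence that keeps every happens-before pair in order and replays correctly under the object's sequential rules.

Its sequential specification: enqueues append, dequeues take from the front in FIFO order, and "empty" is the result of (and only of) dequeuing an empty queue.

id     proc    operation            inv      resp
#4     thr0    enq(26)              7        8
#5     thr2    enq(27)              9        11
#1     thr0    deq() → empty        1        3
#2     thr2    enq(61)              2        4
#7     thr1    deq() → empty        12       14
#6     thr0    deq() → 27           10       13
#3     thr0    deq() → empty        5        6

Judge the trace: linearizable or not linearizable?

not linearizable

events 1..5 are fine; event 6 — the response of #3 at time 6 — makes the prefix non-linearizable
checked exhaustively: 2 real-time-consistent orders of 3 completed operations, zero legal queue replays
e.g. #1, #2, #3: illegal at step 3, since #3 deq() → empty cannot apply there
e.g. #2, #1, #3: illegal at step 2, since #1 deq() → empty cannot apply there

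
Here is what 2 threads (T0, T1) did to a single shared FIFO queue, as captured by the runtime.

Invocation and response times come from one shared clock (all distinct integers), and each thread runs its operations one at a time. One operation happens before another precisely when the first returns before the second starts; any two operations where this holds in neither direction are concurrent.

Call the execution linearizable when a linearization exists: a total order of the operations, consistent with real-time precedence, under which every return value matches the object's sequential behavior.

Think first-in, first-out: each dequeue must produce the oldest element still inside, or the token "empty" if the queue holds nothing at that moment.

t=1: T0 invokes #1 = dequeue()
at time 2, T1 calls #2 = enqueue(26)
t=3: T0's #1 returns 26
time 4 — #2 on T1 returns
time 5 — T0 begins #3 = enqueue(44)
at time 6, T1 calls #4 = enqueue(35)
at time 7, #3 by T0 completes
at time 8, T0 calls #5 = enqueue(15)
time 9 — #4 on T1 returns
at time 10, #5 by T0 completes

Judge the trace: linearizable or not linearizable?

a witness: #2, #1, #3, #4, #5
step 1: #2 enqueue(26) — queue <26>
step 2: #1 dequeue() → 26 — queue <>
step 3: #3 enqueue(44) — queue <44>
step 4: #4 enqueue(35) — queue <44,35>
step 5: #5 enqueue(15) — queue <44,35,15>

linearizable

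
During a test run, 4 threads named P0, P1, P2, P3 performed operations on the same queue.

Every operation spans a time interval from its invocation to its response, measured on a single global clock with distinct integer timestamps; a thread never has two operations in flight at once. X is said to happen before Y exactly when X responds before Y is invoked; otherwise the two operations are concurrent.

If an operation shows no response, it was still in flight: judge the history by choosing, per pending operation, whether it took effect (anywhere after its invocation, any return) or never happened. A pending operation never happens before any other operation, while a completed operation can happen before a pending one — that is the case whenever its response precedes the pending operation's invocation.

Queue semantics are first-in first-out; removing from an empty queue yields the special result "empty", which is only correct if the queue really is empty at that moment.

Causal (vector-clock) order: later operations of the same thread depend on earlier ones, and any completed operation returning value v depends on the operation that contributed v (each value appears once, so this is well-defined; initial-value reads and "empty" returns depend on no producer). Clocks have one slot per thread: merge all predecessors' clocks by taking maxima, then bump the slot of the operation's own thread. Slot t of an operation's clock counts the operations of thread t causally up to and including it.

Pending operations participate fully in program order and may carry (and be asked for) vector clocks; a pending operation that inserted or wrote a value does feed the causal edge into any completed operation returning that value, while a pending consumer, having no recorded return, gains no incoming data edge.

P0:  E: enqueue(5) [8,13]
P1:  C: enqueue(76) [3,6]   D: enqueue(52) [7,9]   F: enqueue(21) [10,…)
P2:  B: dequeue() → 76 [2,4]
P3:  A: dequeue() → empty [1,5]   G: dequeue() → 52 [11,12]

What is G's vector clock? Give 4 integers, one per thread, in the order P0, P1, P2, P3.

invoked at 1, A has no predecessors; its own P3 bump gives (0, 0, 0, 1)
invoked at 3, C has no predecessors; its own P1 bump gives (0, 1, 0, 0)
invoked at 8, E has no predecessors; its own P0 bump gives (1, 0, 0, 0)
invoked at 2, B merges VC(C)=(0, 1, 0, 0) and bumps P2's slot → (0, 1, 1, 0)
invoked at 7, D merges VC(C)=(0, 1, 0, 0) and bumps P1's slot → (0, 2, 0, 0)
invoked at 10, F merges VC(D)=(0, 2, 0, 0) and bumps P1's slot → (0, 3, 0, 0)
invoked at 11, G merges VC(A)=(0, 0, 0, 1), VC(D)=(0, 2, 0, 0) and bumps P3's slot → (0, 2, 0, 2)
target: VC(G) = (0, 2, 0, 2)

(0, 2, 0, 2)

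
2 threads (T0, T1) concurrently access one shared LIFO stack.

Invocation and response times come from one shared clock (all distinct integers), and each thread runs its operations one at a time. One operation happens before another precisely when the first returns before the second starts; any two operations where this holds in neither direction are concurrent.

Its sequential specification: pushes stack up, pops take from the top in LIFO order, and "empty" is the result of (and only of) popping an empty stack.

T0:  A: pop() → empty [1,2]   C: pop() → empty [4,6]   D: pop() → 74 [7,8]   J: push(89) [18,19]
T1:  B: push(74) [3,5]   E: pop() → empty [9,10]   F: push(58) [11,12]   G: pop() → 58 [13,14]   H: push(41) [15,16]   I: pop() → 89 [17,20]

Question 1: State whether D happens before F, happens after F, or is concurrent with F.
before

D spans [7,8], F spans [11,12]
resp(D)=8 < inv(F)=11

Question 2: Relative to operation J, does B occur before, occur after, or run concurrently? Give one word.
before

B spans [3,5], J spans [18,19]
resp(B)=5 < inv(J)=18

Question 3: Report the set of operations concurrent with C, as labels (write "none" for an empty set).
B

C spans [4,6]: anything still running between times 4 and 6 counts as concurrent
A [1,2]: before
B [3,5]: concurrent
D [7,8]: after
E [9,10]: after
F [11,12]: after
G [13,14]: after
H [15,16]: after
I [17,20]: after
J [18,19]: after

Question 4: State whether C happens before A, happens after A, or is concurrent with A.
after

C spans [4,6], A spans [1,2]
resp(A)=2 < inv(C)=4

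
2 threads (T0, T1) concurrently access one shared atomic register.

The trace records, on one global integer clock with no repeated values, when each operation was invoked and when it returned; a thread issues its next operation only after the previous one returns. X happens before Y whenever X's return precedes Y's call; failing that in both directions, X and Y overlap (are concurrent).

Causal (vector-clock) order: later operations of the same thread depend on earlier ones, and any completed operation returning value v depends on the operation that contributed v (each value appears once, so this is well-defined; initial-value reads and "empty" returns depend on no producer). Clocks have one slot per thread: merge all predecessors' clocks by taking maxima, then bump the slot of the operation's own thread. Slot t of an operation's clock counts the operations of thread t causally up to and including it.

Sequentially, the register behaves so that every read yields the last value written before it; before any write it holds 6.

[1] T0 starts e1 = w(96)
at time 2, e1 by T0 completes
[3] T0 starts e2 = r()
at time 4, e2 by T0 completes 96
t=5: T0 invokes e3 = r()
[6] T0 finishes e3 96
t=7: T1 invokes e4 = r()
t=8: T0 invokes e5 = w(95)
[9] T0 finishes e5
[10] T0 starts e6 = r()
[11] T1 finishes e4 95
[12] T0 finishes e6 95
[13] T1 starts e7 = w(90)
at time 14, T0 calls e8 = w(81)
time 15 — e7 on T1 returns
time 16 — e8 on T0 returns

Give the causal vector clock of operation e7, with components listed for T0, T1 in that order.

VC(e1, invoked at 1): no causal predecessors; +1 on T0 → (1, 0)
from VC(e1)=(1, 0), e2 (invoked 3) maxes components and bumps T0 → (2, 0)
from VC(e1)=(1, 0), VC(e2)=(2, 0), e3 (invoked 5) maxes components and bumps T0 → (3, 0)
from VC(e3)=(3, 0), e5 (invoked 8) maxes components and bumps T0 → (4, 0)
from VC(e5)=(4, 0), e4 (invoked 7) maxes components and bumps T1 → (4, 1)
from VC(e5)=(4, 0), e6 (invoked 10) maxes components and bumps T0 → (5, 0)
from VC(e4)=(4, 1), e7 (invoked 13) maxes components and bumps T1 → (4, 2)
from VC(e6)=(5, 0), e8 (invoked 14) maxes components and bumps T0 → (6, 0)
target: VC(e7) = (4, 2)

(4, 2)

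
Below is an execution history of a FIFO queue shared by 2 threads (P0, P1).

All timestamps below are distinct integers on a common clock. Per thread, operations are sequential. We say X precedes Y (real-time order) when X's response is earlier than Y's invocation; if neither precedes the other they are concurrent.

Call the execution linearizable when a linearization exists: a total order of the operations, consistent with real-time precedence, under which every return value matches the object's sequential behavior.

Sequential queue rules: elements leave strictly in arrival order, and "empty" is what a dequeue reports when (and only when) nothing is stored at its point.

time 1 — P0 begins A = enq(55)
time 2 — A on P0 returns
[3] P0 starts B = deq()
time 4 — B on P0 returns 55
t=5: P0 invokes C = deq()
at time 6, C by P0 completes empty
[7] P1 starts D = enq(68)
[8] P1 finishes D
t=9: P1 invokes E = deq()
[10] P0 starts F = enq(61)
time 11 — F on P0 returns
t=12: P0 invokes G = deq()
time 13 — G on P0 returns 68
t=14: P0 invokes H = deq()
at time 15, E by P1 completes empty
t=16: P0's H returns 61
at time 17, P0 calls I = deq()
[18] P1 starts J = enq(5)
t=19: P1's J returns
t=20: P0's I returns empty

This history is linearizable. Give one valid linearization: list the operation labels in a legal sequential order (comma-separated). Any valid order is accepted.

step 1: A enq(55) — queue <55>
step 2: B deq() → 55 — queue <>
step 3: C deq() → empty — queue <>
step 4: D enq(68) — queue <68>
step 5: F enq(61) — queue <68,61>
step 6: G deq() → 68 — queue <61>
step 7: H deq() → 61 — queue <>
step 8: E deq() → empty — queue <>
step 9: I deq() → empty — queue <>
step 10: J enq(5) — queue <5>

A, B, C, D, F, G, H, E, I, J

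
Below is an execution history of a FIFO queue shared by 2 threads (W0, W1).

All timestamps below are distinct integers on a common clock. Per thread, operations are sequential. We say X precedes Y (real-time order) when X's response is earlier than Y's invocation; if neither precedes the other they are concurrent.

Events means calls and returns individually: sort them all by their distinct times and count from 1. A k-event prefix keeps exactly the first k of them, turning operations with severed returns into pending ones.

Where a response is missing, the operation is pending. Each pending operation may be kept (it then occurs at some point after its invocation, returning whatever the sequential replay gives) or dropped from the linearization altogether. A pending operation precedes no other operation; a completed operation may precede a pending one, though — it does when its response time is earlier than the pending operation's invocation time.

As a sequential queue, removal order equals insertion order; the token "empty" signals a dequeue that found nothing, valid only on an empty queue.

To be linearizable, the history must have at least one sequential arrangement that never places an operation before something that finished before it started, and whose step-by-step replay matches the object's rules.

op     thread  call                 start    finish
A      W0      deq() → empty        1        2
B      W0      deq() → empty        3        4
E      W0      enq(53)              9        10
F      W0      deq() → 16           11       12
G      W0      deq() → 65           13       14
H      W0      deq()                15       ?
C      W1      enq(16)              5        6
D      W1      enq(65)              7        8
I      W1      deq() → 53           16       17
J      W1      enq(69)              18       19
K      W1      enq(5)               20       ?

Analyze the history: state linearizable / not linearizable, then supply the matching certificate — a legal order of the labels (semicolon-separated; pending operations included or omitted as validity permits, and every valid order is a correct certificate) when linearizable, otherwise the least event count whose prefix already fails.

after step 1 (A deq() → empty): queue <>
after step 2 (B deq() → empty): queue <>
after step 3 (C enq(16)): queue <16>
after step 4 (D enq(65)): queue <16,65>
after step 5 (E enq(53)): queue <16,65,53>
after step 6 (F deq() → 16): queue <65,53>
after step 7 (G deq() → 65): queue <53>
after step 8 (I deq() → 53): queue <>
after step 9 (H deq() (pending, included)): queue <>
after step 10 (J enq(69)): queue <69>

linearizable — witness: A; B; C; D; E; F; G; I; H; J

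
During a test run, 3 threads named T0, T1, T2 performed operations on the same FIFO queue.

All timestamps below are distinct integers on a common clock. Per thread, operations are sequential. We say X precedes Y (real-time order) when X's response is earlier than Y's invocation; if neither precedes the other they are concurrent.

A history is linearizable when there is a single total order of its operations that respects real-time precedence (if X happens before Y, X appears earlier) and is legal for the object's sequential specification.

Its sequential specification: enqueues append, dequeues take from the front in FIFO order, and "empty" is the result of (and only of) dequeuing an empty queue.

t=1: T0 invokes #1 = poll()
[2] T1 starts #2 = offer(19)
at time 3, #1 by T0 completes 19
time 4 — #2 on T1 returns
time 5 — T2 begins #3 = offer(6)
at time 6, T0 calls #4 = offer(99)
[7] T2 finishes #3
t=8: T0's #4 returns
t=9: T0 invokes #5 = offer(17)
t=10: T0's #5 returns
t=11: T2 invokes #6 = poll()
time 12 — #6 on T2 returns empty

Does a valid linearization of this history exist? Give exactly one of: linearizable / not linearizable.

not linearizable

prefix check: 1..11 passes, 1..12 fails once #6's time-12 response joins
4 orders of the 6 completed FIFO queue ops respect real time; none is legal
sample order #1, #2, #3, #4, #5, #6 stalls at step 1 — #1 poll() → 19 has no legal effect
sample order #1, #2, #4, #3, #5, #6 stalls at step 1 — #1 poll() → 19 has no legal effect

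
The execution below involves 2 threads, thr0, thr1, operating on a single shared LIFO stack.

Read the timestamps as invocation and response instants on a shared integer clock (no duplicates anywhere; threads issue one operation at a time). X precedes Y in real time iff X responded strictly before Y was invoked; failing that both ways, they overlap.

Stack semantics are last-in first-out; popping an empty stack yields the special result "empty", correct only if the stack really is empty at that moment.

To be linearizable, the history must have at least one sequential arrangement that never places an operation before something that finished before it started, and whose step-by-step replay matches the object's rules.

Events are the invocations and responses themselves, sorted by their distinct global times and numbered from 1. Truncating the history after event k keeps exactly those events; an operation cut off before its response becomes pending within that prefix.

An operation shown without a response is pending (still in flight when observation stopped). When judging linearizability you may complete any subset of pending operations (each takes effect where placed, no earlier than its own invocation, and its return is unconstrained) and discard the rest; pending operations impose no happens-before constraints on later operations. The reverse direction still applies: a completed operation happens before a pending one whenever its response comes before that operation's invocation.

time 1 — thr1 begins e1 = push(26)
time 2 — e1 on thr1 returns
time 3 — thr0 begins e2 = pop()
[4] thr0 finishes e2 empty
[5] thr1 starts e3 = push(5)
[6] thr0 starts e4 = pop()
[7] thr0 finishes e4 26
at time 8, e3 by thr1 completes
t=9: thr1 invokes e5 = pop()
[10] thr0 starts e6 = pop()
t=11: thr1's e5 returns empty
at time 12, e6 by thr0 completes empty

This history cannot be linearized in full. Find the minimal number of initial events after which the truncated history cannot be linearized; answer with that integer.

4

events 1..3 are still linearizable — one witness is e1:
after step 1 (e1 push(26)): stack <26>
once event 4 joins (e2's response, time 4), exhaustive search finds no witness
sample order e1, e2 stalls at step 2 — e2 pop() → empty has no legal effect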